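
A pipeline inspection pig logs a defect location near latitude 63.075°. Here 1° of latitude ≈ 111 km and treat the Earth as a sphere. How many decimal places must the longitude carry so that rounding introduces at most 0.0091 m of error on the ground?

7 decimal places

At 63.075° one degree of longitude covers 111000 × cos 63.075° ≈ 111000 × 0.4528 ≈ 50263.4 m.
N decimal places → at most half a unit in the last place, 0.5 × 10⁻ᴺ° = 50263.4/2 × 10⁻ᴺ m.
Setting 25131.7 × 10⁻ᴺ ≤ 0.0091 gives 10ᴺ ≥ 2.762e+06, i.e. N ≥ 6.44.
So 7 decimal places suffice (0.00251 m); 6 would allow up to 0.0251 m.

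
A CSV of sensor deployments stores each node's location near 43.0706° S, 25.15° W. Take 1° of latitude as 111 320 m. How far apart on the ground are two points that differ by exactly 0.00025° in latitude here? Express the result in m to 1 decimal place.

Along a meridian 0.00025° is 0.00025 × 111320 = 27.83 m.

27.8 m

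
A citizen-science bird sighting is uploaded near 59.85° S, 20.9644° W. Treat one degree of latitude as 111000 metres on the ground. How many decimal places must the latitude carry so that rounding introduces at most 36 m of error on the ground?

One degree of latitude covers 111000 m.
N decimal places → at most half a unit in the last place, 0.5 × 10⁻ᴺ° = 111000/2 × 10⁻ᴺ m.
Setting 55500 × 10⁻ᴺ ≤ 36 gives 10ᴺ ≥ 1542, i.e. N ≥ 3.19.
So 4 decimal places suffice (5.55 m); 3 would allow up to 55.5 m.

4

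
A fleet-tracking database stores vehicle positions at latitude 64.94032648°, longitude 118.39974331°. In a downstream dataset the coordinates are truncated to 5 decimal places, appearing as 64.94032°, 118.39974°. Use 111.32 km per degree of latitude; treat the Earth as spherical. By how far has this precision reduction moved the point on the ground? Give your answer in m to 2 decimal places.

Δlat = 64.94032648 − 64.94032 = +0.00000648°; Δlon = 118.39974331 − 118.39974 = +0.00000331°.
North–south shift: 0.00000648 × 111320 = 0.721354 m.
E–W at 64.9403°: 0.00000331° × 111320 × cos 64.9403° = 0.00000331 × 111320 × 0.4236 ≈ 0.15607 m.
Distance: √(0.721354² + 0.15607²) ≈ 0.738044 m.

0.74 m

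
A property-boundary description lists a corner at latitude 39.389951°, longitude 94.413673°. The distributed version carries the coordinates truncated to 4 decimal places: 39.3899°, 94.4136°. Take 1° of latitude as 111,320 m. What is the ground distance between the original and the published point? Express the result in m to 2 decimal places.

8.47 m

The latitude changed by +0.000051° and the longitude by +0.000073°.
N–S: 0.000051° × 111320 m/° = 5.67732 m.
East–west at this latitude: 0.000073° × 111320 × cos 39.3899° ≈ 0.000073 × 86033.2 = 6.28042 m.
Combined displacement = (5.67732² + 6.28042²)^½ ≈ 8.46615 m.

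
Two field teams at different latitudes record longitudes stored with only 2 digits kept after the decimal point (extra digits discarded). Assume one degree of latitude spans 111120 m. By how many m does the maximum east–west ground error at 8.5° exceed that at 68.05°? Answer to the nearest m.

Truncating at 2 decimal places can drop up to a full unit in the last place, so the longitude may be off by as much as 0.01°.
At 8.5°: 0.01° × 111120 × cos 8.5° = 0.01 × 111120 × 0.9890 ≈ 1099 m.
At 68.05°: 0.01° × 111120 × cos 68.05° = 0.01 × 111120 × 0.3738 ≈ 415.36 m.
So the lower-latitude error exceeds the higher by 1099 − 415.36 = 683.63 m.

684 m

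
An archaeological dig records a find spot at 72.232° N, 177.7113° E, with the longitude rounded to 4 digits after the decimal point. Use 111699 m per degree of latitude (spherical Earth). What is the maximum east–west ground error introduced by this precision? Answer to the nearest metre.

2 metres

Rounding to 4 decimal places leaves the longitude within ±5e-05° of the true value.
Parallels shrink by cos φ, so at 72.232° a degree of longitude is 111699 × 0.3052 ≈ 34086.5 m.
So at most 5e-05° × 34086.5 ≈ 1.70432 m east–west.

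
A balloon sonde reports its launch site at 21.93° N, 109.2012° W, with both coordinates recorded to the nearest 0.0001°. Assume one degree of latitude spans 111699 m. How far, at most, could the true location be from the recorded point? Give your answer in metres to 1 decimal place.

Rounding to 4 decimal places leaves each coordinate within ±5e-05° of the true value.
North–south component: 5e-05° × 111699 = 5.58495 m.
E–W at 21.93°: 5e-05° × 111699 × cos 21.93° = 5e-05 × 111699 × 0.9276 ≈ 5.18083 m.
Worst case both components are at the extreme and orthogonal: √(5.58495² + 5.18083²) ≈ 7.61792 m.

7.6 metres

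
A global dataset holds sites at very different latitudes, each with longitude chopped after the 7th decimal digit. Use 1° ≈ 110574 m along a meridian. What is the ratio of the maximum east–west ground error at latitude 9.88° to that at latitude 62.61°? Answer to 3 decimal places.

Truncating at 7 decimal places can drop up to a full unit in the last place, so the longitude may be off by as much as 1e-07°.
Error at 9.88° = 1e-07° × 110574 × cos 9.88° ≈ 0.011057 × 0.9852 = 0.010893 m.
At 62.61°: 1e-07° × 110574 × cos 62.61° = 1e-07 × 110574 × 0.4600 ≈ 0.0050869 m.
The ratio reduces to cos 9.88° / cos 62.61° = 0.9852/0.4600 ≈ 2.1415.

2.141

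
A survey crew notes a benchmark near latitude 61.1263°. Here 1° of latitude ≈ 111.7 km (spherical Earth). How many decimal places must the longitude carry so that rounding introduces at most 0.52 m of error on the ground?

At 61.1263° one degree of longitude covers 111700 × cos 61.1263° ≈ 111700 × 0.4829 ≈ 53937.7 m.
N decimal places → at most half a unit in the last place, 0.5 × 10⁻ᴺ° = 53937.7/2 × 10⁻ᴺ m.
Need 0.5 × 53937.7 × 10⁻ᴺ ≤ 0.52 → 10⁻ᴺ ≤ 1.928e-05, so N ≥ 4.71.
N = 4 would give 2.7 m (too coarse); N = 5 gives 0.27 m ≤ 0.52 m.

5 decimal places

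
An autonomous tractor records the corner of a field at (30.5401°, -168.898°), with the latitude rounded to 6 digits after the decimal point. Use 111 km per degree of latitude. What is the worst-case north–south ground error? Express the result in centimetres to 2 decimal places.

Rounding to 6 decimal places leaves the latitude within ±5e-07° of the true value.
So the N–S error is at most 5e-07 × 111000 = 0.0555 m.
That is 0.0555 m = 5.55 cm.

5.55 centimetres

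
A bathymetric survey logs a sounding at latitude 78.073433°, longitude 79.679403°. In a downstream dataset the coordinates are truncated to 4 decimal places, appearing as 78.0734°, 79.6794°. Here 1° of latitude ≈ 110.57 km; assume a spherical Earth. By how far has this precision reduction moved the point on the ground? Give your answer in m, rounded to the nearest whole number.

The latitude changed by +0.000033° and the longitude by +0.000003°.
N–S: 0.000033° × 110570 m/° = 3.64881 m.
E–W at 78.0734°: 0.000003° × 110570 × cos 78.0734° = 0.000003 × 110570 × 0.2067 ≈ 0.0685507 m.
Distance: √(3.64881² + 0.0685507²) ≈ 3.64945 m.

4 m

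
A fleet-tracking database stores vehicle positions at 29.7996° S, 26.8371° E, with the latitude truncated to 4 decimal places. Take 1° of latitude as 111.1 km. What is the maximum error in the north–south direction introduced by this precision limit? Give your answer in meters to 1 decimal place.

11.1 meters

Truncating at 4 decimal places can drop up to a full unit in the last place, so the latitude may be off by as much as 0.0001°.
North–south distance: 0.0001° × 111100 m/° = 11.11 m.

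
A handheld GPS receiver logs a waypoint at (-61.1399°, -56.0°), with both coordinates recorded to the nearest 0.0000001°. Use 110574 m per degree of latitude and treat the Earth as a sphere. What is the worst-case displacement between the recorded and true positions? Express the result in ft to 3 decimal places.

Rounding to 7 decimal places leaves each coordinate within ±5e-08° of the true value.
North–south component: 5e-08° × 110574 = 0.0055287 m.
East–west component at 61.1399°: 5e-08° × 110574 × cos 61.1399° ≈ 5e-08 × 53371 ≈ 0.00266855 m.
The two errors are perpendicular, so the maximum displacement is √(0.0055287² + 0.00266855²) ≈ 0.00613903 m.
Converting: 0.00613903 m × 3.2808 ft/m ≈ 0.020141 ft.

0.020 ft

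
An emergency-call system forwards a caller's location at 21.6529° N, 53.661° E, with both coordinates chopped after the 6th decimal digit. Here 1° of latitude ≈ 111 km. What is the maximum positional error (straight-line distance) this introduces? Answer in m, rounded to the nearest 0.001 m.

Truncating at 6 decimal places can drop up to a full unit in the last place, so each coordinate may be off by as much as 1e-06°.
Latitude error → 1e-06 × 111000 = 0.111 m along the meridian.
E–W at 21.6529°: 1e-06° × 111000 × cos 21.6529° = 1e-06 × 111000 × 0.9294 ≈ 0.103167 m.
Combining orthogonally: (0.111² + 0.103167²)^½ ≈ 0.15154 m.

0.152 m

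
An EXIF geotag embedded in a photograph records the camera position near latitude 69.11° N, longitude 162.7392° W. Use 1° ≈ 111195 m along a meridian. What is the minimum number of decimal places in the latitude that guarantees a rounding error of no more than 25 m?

One degree of latitude covers 111195 m.
Rounding to N decimal places gives at most 0.5 × 10⁻ᴺ degrees of error, i.e. 0.5 × 10⁻ᴺ × 111195 m.
Need 0.5 × 111195 × 10⁻ᴺ ≤ 25 → 10⁻ᴺ ≤ 4.497e-04, so N ≥ 3.35.
N = 3 would give 55.6 m (too coarse); N = 4 gives 5.56 m ≤ 25 m.

4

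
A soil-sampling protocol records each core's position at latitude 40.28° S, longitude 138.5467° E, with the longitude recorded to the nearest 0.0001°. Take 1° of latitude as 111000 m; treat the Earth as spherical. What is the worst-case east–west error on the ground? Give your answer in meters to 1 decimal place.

4.2 meters

Rounding to 4 decimal places leaves the longitude within ±5e-05° of the true value.
Parallels shrink by cos φ, so at 40.28° a degree of longitude is 111000 × 0.7629 ≈ 84681.2 m.
East–west error: 5e-05° × 84681.2 m/° ≈ 4.23406 m.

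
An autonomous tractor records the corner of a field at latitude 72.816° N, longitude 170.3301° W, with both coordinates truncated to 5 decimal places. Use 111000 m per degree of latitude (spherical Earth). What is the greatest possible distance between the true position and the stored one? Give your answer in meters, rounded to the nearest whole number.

Truncating at 5 decimal places can drop up to a full unit in the last place, so each coordinate may be off by as much as 1e-05°.
North–south component: 1e-05° × 111000 = 1.11 m.
Longitude error → 1e-05 × 111000 × cos 72.816° = 1e-05 × 111000 × 0.2954 ≈ 0.32794 m.
Worst case both components are at the extreme and orthogonal: √(1.11² + 0.32794²) ≈ 1.15743 m.

1 meters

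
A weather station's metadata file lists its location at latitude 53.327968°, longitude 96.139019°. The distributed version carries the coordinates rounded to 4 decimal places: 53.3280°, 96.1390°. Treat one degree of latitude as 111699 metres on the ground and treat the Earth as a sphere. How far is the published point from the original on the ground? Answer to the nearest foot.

12 feet

The latitude changed by -0.000032° and the longitude by +0.000019°.
N–S: -0.000032° × 111699 m/° = -3.57437 m.
E–W at 53.328°: 0.000019° × 111699 × cos 53.328° = 0.000019 × 111699 × 0.5972 ≈ 1.2675 m.
Distance: √(3.57437² + 1.2675²) ≈ 3.79245 m.
Converting: 3.79245 m × 3.2808 ft/m ≈ 12.442 ft.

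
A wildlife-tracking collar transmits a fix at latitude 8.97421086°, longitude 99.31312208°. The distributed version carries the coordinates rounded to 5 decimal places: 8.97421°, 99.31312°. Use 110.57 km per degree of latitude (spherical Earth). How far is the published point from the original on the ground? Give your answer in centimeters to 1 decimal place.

24.6 centimeters

Δlat = 8.97421086 − 8.97421 = +0.00000086°; Δlon = 99.31312208 − 99.31312 = +0.00000208°.
N–S: 0.00000086° × 110570 m/° = 0.0950902 m.
East–west at this latitude: 0.00000208° × 110570 × cos 8.97421° ≈ 0.00000208 × 109216 = 0.22717 m.
Hypotenuse of the two orthogonal shifts: √(0.0950902² + 0.22717²) = 0.246269 m.
That is 0.246269 m = 24.627 cm.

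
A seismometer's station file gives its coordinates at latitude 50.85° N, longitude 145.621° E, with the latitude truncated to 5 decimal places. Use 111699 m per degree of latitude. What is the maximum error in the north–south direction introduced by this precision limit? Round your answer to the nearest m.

Truncating at 5 decimal places can drop up to a full unit in the last place, so the latitude may be off by as much as 1e-05°.
Along the meridian that is 1e-05° × 111699 m/° = 1.11699 m.

1 m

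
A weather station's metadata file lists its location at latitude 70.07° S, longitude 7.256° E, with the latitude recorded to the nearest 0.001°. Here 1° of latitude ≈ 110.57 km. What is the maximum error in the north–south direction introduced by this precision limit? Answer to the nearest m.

Rounding to 3 decimal places leaves the latitude within ±0.0005° of the true value.
So the N–S error is at most 0.0005 × 110570 = 55.285 m.

55 m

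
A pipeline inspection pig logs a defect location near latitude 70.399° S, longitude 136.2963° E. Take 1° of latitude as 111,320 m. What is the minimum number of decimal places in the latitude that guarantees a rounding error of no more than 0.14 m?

One degree of latitude covers 111320 m.
N decimal places → at most half a unit in the last place, 0.5 × 10⁻ᴺ° = 111320/2 × 10⁻ᴺ m.
Need 0.5 × 111320 × 10⁻ᴺ ≤ 0.14 → 10⁻ᴺ ≤ 2.515e-06, so N ≥ 5.60.
At 5 places the error can reach 0.557 m, but 6 places keeps it to 0.0557 m.

6 decimal places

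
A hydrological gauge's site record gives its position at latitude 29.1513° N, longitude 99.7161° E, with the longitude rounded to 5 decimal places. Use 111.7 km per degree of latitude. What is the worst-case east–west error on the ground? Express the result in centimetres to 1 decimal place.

48.8 centimetres

Rounding to 5 decimal places leaves the longitude within ±5e-06° of the true value.
Parallels shrink by cos φ, so at 29.1513° a degree of longitude is 111700 × 0.8733 ≈ 97551.7 m.
East–west error: 5e-06° × 97551.7 m/° ≈ 0.487758 m.
That is 0.487758 m = 48.776 cm.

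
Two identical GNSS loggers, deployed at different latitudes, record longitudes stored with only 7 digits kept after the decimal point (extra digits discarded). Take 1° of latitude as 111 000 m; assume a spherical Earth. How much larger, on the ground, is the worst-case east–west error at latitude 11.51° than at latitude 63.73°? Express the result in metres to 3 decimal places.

Truncating at 7 decimal places can drop up to a full unit in the last place, so the longitude may be off by as much as 1e-07°.
At 11.51°: 1e-07° × 111000 × cos 11.51° = 1e-07 × 111000 × 0.9799 ≈ 0.010877 m.
At 63.73°: 1e-07° × 111000 × cos 63.73° = 1e-07 × 111000 × 0.4426 ≈ 0.0049129 m.
So the lower-latitude error exceeds the higher by 0.010877 − 0.0049129 = 0.0059639 m.

0.006 metres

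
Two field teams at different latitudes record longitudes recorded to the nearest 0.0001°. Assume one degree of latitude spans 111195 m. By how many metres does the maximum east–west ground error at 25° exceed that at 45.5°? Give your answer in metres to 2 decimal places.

1.14 metres

Rounding to 4 decimal places leaves the longitude within ±5e-05° of the true value.
At 25°: 5e-05° × 111195 × cos 25° = 5e-05 × 111195 × 0.9063 ≈ 5.0388 m.
Error at 45.5° = 5e-05° × 111195 × cos 45.5° ≈ 5.5598 × 0.7009 = 3.8969 m.
So the lower-latitude error exceeds the higher by 5.0388 − 3.8969 = 1.142 m.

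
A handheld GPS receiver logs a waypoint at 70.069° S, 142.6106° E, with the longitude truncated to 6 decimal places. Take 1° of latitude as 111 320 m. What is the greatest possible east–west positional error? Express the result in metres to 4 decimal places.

0.0379 metres

Truncating at 6 decimal places can drop up to a full unit in the last place, so the longitude may be off by as much as 1e-06°.
One degree of longitude at 70.069° is 111320 × cos 70.069° ≈ 111320 × 0.3409 = 37947.7 m.
East–west error: 1e-06° × 37947.7 m/° ≈ 0.0379477 m.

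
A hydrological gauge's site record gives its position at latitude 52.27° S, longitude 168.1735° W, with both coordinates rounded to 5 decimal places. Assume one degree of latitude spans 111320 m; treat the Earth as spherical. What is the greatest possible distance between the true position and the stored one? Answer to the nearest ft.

2 ft

Rounding to 5 decimal places leaves each coordinate within ±5e-06° of the true value.
Latitude error → 5e-06 × 111320 = 0.5566 m along the meridian.
East–west component at 52.27°: 5e-06° × 111320 × cos 52.27° ≈ 5e-06 × 68121.3 ≈ 0.340606 m.
Worst case both components are at the extreme and orthogonal: √(0.5566² + 0.340606²) ≈ 0.652546 m.
Converting: 0.652546 m × 3.2808 ft/m ≈ 2.1409 ft.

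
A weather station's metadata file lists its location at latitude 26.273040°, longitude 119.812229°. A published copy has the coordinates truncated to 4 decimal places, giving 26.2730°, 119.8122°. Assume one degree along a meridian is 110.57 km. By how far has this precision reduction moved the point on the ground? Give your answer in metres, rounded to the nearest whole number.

Δlat = 26.273040 − 26.2730 = +0.000040°; Δlon = 119.812229 − 119.8122 = +0.000029°.
N–S: 0.000040° × 110570 m/° = 4.4228 m.
East–west at this latitude: 0.000029° × 110570 × cos 26.273° ≈ 0.000029 × 99147.6 = 2.87528 m.
Distance: √(4.4228² + 2.87528²) ≈ 5.27526 m.

5 metres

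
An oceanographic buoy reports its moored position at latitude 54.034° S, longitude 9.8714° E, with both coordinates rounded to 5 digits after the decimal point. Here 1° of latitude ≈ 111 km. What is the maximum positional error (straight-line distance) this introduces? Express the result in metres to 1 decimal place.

0.6 metres

Rounding to 5 decimal places leaves each coordinate within ±5e-06° of the true value.
Latitude error → 5e-06 × 111000 = 0.555 m along the meridian.
Longitude error → 5e-06 × 111000 × cos 54.034° = 5e-06 × 111000 × 0.5873 ≈ 0.325954 m.
The two errors are perpendicular, so the maximum displacement is √(0.555² + 0.325954²) ≈ 0.643639 m.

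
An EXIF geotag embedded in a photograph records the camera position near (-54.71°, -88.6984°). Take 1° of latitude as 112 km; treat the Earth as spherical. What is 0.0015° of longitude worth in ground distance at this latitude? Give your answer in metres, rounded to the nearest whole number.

0.0015° of longitude at 54.71° is 0.0015 × 112000 × cos 54.71° ≈ 0.0015 × 64704.1 = 97.0561 m.

97 metres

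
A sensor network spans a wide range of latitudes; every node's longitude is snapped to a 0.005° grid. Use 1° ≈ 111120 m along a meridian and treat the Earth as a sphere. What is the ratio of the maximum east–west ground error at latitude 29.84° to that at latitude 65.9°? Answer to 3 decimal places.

With a 0.005° grid the true value lies within half a step, ±0.005°/2 = ±0.0025°, of the stored one.
At 29.84°: 0.0025° × 111120 × cos 29.84° = 0.0025 × 111120 × 0.8674 ≈ 240.97 m.
At 65.9°: 0.0025° × 111120 × cos 65.9° = 0.0025 × 111120 × 0.4083 ≈ 113.43 m.
Ratio: 240.97 / 113.43 = cos 29.84° / cos 65.9° ≈ 2.1243.

2.124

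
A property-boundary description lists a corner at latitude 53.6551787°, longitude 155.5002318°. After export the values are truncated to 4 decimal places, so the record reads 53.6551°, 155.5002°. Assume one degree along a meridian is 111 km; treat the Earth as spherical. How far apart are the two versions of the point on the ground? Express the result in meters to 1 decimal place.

The latitude changed by +0.0000787° and the longitude by +0.0000318°.
N–S: 0.0000787° × 111000 m/° = 8.7357 m.
East–west at this latitude: 0.0000318° × 111000 × cos 53.6551° ≈ 0.0000318 × 65783.5 = 2.09192 m.
Hypotenuse of the two orthogonal shifts: √(8.7357² + 2.09192²) = 8.98268 m.

9.0 meters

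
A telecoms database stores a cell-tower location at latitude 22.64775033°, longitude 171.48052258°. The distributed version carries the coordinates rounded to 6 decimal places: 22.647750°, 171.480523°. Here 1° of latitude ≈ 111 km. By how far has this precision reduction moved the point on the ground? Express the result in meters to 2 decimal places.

The latitude changed by +0.00000033° and the longitude by -0.00000042°.
N–S: 0.00000033° × 111000 m/° = 0.03663 m.
E–W at 22.6477°: -0.00000042° × 111000 × cos 22.6477° = -0.00000042 × 111000 × 0.9229 ≈ -0.0430251 m.
Hypotenuse of the two orthogonal shifts: √(0.03663² + 0.0430251²) = 0.0565059 m.

0.06 meters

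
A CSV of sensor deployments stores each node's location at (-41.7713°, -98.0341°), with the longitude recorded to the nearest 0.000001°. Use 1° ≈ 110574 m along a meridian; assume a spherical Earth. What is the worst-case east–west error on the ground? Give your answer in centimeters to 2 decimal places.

4.12 centimeters

Rounding to 6 decimal places leaves the longitude within ±5e-07° of the true value.
Parallels shrink by cos φ, so at 41.7713° a degree of longitude is 110574 × 0.7458 ≈ 82467.2 m.
Maximum E–W displacement: 5e-07 × 82467.2 = 0.0412336 m.
That is 0.0412336 m = 4.1234 cm.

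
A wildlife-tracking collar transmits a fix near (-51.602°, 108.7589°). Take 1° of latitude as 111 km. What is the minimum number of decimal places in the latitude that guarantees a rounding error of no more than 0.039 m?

7

One degree of latitude covers 111000 m.
N decimal places → at most half a unit in the last place, 0.5 × 10⁻ᴺ° = 111000/2 × 10⁻ᴺ m.
Need 0.5 × 111000 × 10⁻ᴺ ≤ 0.039 → 10⁻ᴺ ≤ 7.027e-07, so N ≥ 6.15.
At 6 places the error can reach 0.0555 m, but 7 places keeps it to 0.00555 m.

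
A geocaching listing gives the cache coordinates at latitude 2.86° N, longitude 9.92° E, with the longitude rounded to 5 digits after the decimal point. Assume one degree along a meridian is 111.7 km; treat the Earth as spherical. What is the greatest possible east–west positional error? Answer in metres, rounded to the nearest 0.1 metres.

Rounding to 5 decimal places leaves the longitude within ±5e-06° of the true value.
One degree of longitude at 2.86° is 111700 × cos 2.86° ≈ 111700 × 0.9988 = 111561 m.
So at most 5e-06° × 111561 ≈ 0.557804 m east–west.

0.6 metres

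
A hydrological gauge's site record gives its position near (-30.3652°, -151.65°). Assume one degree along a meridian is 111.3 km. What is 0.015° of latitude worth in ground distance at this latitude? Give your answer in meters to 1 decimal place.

Along a meridian 0.015° is 0.015 × 111300 = 1669.5 m.

1669.5 meters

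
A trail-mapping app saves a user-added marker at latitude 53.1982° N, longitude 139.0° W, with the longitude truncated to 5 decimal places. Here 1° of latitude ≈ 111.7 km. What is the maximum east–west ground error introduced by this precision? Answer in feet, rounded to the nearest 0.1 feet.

2.2 feet

Truncating at 5 decimal places can drop up to a full unit in the last place, so the longitude may be off by as much as 1e-05°.
Parallels shrink by cos φ, so at 53.1982° a degree of longitude is 111700 × 0.5990 ≈ 66913.7 m.
Maximum E–W displacement: 1e-05 × 66913.7 = 0.669137 m.
Converting: 0.669137 m × 3.2808 ft/m ≈ 2.1953 ft.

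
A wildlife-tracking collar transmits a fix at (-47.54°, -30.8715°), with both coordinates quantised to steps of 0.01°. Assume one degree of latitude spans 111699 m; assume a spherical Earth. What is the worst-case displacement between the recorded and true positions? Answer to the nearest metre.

With a 0.01° grid the true value lies within half a step, ±0.01°/2 = ±0.005°, of the stored one.
North–south component: 0.005° × 111699 = 558.495 m.
E–W at 47.54°: 0.005° × 111699 × cos 47.54° = 0.005 × 111699 × 0.6751 ≈ 377.026 m.
Worst case both components are at the extreme and orthogonal: √(558.495² + 377.026²) ≈ 673.844 m.

674 metres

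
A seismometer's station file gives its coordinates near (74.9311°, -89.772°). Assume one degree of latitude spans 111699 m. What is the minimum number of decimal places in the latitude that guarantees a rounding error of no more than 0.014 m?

One degree of latitude covers 111699 m.
N decimal places → at most half a unit in the last place, 0.5 × 10⁻ᴺ° = 111699/2 × 10⁻ᴺ m.
Setting 55849.5 × 10⁻ᴺ ≤ 0.014 gives 10ᴺ ≥ 3.989e+06, i.e. N ≥ 6.60.
So 7 decimal places suffice (0.00558 m); 6 would allow up to 0.0558 m.

7 decimal places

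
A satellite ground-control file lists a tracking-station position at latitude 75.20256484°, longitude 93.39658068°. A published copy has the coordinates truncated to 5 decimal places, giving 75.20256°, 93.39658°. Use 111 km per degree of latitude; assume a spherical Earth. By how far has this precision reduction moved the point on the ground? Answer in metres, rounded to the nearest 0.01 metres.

The latitude changed by +0.00000484° and the longitude by +0.00000068°.
N–S: 0.00000484° × 111000 m/° = 0.53724 m.
East–west at this latitude: 0.00000068° × 111000 × cos 75.2026° ≈ 0.00000068 × 28349.7 = 0.0192778 m.
Combined displacement = (0.53724² + 0.0192778²)^½ ≈ 0.537586 m.

0.54 metres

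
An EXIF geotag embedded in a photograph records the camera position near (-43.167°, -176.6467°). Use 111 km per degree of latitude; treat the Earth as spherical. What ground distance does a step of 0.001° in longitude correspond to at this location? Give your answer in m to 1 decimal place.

0.001° of longitude at 43.167° is 0.001 × 111000 × cos 43.167° ≈ 0.001 × 80959.3 = 80.9593 m.

81.0 m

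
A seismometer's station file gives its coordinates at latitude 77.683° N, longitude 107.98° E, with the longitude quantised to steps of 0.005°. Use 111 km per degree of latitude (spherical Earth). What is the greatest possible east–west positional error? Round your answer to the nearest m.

59 m

With a 0.005° grid the true value lies within half a step, ±0.005°/2 = ±0.0025°, of the stored one.
One degree of longitude at 77.683° is 111000 × cos 77.683° ≈ 111000 × 0.2133 = 23678.6 m.
East–west error: 0.0025° × 23678.6 m/° ≈ 59.1964 m.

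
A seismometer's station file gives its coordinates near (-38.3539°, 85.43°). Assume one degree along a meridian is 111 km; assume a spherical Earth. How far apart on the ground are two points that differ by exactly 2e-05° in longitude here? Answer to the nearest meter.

One degree of longitude here spans 111000 × cos 38.3539° = 111000 × 0.7842 ≈ 87045.4 m; 2e-05° of that is 1.74091 m.

2 meters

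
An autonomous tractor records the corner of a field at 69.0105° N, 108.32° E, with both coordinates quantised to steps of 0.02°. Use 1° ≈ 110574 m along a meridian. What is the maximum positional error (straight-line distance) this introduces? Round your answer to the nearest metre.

1175 metres

With a 0.02° grid the true value lies within half a step, ±0.02°/2 = ±0.01°, of the stored one.
North–south component: 0.01° × 110574 = 1105.74 m.
Longitude error → 0.01 × 110574 × cos 69.0105° = 0.01 × 110574 × 0.3582 ≈ 396.073 m.
Worst case both components are at the extreme and orthogonal: √(1105.74² + 396.073²) ≈ 1174.54 m.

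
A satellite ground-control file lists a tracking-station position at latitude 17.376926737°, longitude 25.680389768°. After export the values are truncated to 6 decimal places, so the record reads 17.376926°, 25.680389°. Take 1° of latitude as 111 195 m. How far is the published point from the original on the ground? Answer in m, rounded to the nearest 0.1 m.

Δlat = 17.376926737 − 17.376926 = +0.000000737°; Δlon = 25.680389768 − 25.680389 = +0.000000768°.
North–south shift: 0.000000737 × 111195 = 0.0819507 m.
E–W at 17.3769°: 0.000000768° × 111195 × cos 17.3769° = 0.000000768 × 111195 × 0.9544 ≈ 0.0815003 m.
Combined displacement = (0.0819507² + 0.0815003²)^½ ≈ 0.115578 m.

0.1 m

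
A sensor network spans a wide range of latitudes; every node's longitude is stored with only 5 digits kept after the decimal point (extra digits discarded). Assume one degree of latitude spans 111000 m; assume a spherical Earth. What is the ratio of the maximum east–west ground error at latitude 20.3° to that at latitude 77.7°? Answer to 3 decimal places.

4.403

Truncating at 5 decimal places can drop up to a full unit in the last place, so the longitude may be off by as much as 1e-05°.
Error at 20.3° = 1e-05° × 111000 × cos 20.3° ≈ 1.11 × 0.9379 = 1.0411 m.
At 77.7°: 1e-05° × 111000 × cos 77.7° = 1e-05 × 111000 × 0.2130 ≈ 0.23646 m.
Ratio: 1.0411 / 0.23646 = cos 20.3° / cos 77.7° ≈ 4.4026.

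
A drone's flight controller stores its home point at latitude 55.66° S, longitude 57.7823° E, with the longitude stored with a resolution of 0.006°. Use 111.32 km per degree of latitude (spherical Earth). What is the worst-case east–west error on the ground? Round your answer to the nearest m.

With a 0.006° grid the true value lies within half a step, ±0.006°/2 = ±0.003°, of the stored one.
One degree of longitude at 55.66° is 111320 × cos 55.66° ≈ 111320 × 0.5641 = 62795.9 m.
So at most 0.003° × 62795.9 ≈ 188.388 m east–west.

188 m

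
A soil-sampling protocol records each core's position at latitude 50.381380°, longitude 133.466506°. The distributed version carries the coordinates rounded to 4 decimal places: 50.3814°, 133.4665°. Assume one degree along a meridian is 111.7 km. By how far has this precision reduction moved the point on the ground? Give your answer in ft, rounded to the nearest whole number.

7 ft

Δlat = 50.381380 − 50.3814 = -0.000020°; Δlon = 133.466506 − 133.4665 = +0.000006°.
N–S: -0.000020° × 111700 m/° = -2.234 m.
East–west at this latitude: 0.000006° × 111700 × cos 50.3814° ≈ 0.000006 × 71228.2 = 0.427369 m.
Combined displacement = (2.234² + 0.427369²)^½ ≈ 2.27451 m.
Converting: 2.27451 m × 3.2808 ft/m ≈ 7.4623 ft.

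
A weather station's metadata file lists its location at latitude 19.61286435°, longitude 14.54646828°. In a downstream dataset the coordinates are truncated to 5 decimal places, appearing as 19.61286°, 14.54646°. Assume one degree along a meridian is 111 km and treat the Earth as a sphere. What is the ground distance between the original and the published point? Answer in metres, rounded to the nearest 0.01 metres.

Δlat = 19.61286435 − 19.61286 = +0.00000435°; Δlon = 14.54646828 − 14.54646 = +0.00000828°.
N–S: 0.00000435° × 111000 m/° = 0.48285 m.
E–W at 19.6129°: 0.00000828° × 111000 × cos 19.6129° = 0.00000828 × 111000 × 0.9420 ≈ 0.865757 m.
Distance: √(0.48285² + 0.865757²) ≈ 0.991302 m.

0.99 metres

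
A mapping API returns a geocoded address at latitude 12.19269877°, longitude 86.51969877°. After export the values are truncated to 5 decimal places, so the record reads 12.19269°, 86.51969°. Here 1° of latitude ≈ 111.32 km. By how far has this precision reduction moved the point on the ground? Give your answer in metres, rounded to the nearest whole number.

The latitude changed by +0.00000877° and the longitude by +0.00000877°.
North–south shift: 0.00000877 × 111320 = 0.976276 m.
E–W at 12.1927°: 0.00000877° × 111320 × cos 12.1927° = 0.00000877 × 111320 × 0.9774 ≈ 0.954254 m.
Distance: √(0.976276² + 0.954254²) ≈ 1.36518 m.

1 metres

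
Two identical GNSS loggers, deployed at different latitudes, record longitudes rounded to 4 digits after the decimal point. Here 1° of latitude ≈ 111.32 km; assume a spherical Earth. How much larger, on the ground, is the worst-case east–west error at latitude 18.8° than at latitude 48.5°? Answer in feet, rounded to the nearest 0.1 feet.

5.2 feet

Rounding to 4 decimal places leaves the longitude within ±5e-05° of the true value.
Error at 18.8° = 5e-05° × 111320 × cos 18.8° ≈ 5.566 × 0.9466 = 5.269 m.
Error at 48.5° = 5e-05° × 111320 × cos 48.5° ≈ 5.566 × 0.6626 = 3.6881 m.
So the lower-latitude error exceeds the higher by 5.269 − 3.6881 = 1.5809 m.
In feet: 1.58091 m ÷ 0.3048 ≈ 5.1867 ft.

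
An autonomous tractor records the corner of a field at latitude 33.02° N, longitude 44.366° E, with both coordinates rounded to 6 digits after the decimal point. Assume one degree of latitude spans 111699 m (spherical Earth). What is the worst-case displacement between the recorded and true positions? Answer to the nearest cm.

7 cm

Rounding to 6 decimal places leaves each coordinate within ±5e-07° of the true value.
North–south component: 5e-07° × 111699 = 0.0558495 m.
Longitude error → 5e-07 × 111699 × cos 33.02° = 5e-07 × 111699 × 0.8385 ≈ 0.0468287 m.
The two errors are perpendicular, so the maximum displacement is √(0.0558495² + 0.0468287²) ≈ 0.0728841 m.
That is 0.0728841 m = 7.2884 cm.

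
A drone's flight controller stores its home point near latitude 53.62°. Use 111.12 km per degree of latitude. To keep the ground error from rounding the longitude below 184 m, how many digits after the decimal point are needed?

At 53.62° one degree of longitude covers 111120 × cos 53.62° ≈ 111120 × 0.5931 ≈ 65909.5 m.
With N decimal places the half-ulp bound is 0.5·10⁻ᴺ°, or 0.5·10⁻ᴺ × 65909.5 m on the ground.
Need 0.5 × 65909.5 × 10⁻ᴺ ≤ 184 → 10⁻ᴺ ≤ 5.583e-03, so N ≥ 2.25.
At 2 places the error can reach 330 m, but 3 places keeps it to 33 m.

3 decimal places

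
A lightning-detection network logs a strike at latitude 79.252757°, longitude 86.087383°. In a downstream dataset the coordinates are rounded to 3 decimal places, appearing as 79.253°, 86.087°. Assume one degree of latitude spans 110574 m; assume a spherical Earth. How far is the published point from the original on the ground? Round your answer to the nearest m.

Δlat = 79.252757 − 79.253 = -0.000243°; Δlon = 86.087383 − 86.087 = +0.000383°.
North–south shift: -0.000243 × 110574 = -26.8695 m.
East–west at this latitude: 0.000383° × 110574 × cos 79.253° ≈ 0.000383 × 20619 = 7.89708 m.
Hypotenuse of the two orthogonal shifts: √(26.8695² + 7.89708²) = 28.0059 m.

28 m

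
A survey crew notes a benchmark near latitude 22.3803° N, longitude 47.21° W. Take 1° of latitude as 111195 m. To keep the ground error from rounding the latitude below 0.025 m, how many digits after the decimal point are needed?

7

One degree of latitude covers 111195 m.
Rounding to N decimal places gives at most 0.5 × 10⁻ᴺ degrees of error, i.e. 0.5 × 10⁻ᴺ × 111195 m.
Need 0.5 × 111195 × 10⁻ᴺ ≤ 0.025 → 10⁻ᴺ ≤ 4.497e-07, so N ≥ 6.35.
At 6 places the error can reach 0.0556 m, but 7 places keeps it to 0.00556 m.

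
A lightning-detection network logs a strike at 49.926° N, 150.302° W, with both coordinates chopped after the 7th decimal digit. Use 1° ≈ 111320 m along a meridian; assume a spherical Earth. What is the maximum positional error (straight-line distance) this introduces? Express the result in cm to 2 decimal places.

Truncating at 7 decimal places can drop up to a full unit in the last place, so each coordinate may be off by as much as 1e-07°.
Latitude error → 1e-07 × 111320 = 0.011132 m along the meridian.
East–west component at 49.926°: 1e-07° × 111320 × cos 49.926° ≈ 1e-07 × 71665.2 ≈ 0.00716652 m.
Worst case both components are at the extreme and orthogonal: √(0.011132² + 0.00716652²) ≈ 0.0132394 m.
That is 0.0132394 m = 1.3239 cm.

1.32 cm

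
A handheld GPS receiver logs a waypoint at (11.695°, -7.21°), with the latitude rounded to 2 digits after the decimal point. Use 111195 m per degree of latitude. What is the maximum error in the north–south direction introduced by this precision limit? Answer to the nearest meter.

556 meters

Rounding to 2 decimal places leaves the latitude within ±0.005° of the true value.
So the N–S error is at most 0.005 × 111195 = 555.975 m.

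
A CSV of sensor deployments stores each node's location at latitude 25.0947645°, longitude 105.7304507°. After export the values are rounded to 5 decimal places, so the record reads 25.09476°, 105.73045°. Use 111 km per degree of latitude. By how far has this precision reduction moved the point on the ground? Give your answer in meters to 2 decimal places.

0.50 meters

The latitude changed by +0.0000045° and the longitude by +0.0000007°.
North–south shift: 0.0000045 × 111000 = 0.4995 m.
East–west at this latitude: 0.0000007° × 111000 × cos 25.0948° ≈ 0.0000007 × 100522 = 0.0703657 m.
Distance: √(0.4995² + 0.0703657²) ≈ 0.504432 m.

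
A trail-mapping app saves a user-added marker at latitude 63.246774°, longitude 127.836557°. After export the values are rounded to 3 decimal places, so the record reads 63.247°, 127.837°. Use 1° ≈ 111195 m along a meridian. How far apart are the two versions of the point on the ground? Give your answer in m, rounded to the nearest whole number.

34 m

Δlat = 63.246774 − 63.247 = -0.000226°; Δlon = 127.836557 − 127.837 = -0.000443°.
North–south shift: -0.000226 × 111195 = -25.1301 m.
East–west at this latitude: -0.000443° × 111195 × cos 63.247° ≈ -0.000443 × 50053.9 = -22.1739 m.
Distance: √(25.1301² + 22.1739²) ≈ 33.5142 m.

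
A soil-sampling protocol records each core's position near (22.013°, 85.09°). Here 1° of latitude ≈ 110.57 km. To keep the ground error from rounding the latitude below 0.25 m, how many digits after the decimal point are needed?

6 decimal places

One degree of latitude covers 110570 m.
N decimal places → at most half a unit in the last place, 0.5 × 10⁻ᴺ° = 110570/2 × 10⁻ᴺ m.
Setting 55285 × 10⁻ᴺ ≤ 0.25 gives 10ᴺ ≥ 2.211e+05, i.e. N ≥ 5.34.
N = 5 would give 0.553 m (too coarse); N = 6 gives 0.0553 m ≤ 0.25 m.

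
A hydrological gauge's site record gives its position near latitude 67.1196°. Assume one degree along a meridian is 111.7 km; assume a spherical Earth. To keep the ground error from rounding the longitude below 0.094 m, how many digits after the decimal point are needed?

At 67.1196° one degree of longitude covers 111700 × cos 67.1196° ≈ 111700 × 0.3888 ≈ 43429.9 m.
With N decimal places the half-ulp bound is 0.5·10⁻ᴺ°, or 0.5·10⁻ᴺ × 43429.9 m on the ground.
Setting 21715 × 10⁻ᴺ ≤ 0.094 gives 10ᴺ ≥ 2.31e+05, i.e. N ≥ 5.36.
At 5 places the error can reach 0.217 m, but 6 places keeps it to 0.0217 m.

6 decimal places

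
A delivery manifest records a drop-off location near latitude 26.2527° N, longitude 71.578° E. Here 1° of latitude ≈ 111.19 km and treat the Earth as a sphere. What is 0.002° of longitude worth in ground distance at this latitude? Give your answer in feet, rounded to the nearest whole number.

654 feet

At 26.2527° a degree of longitude is 111190 × cos 26.2527° ≈ 99721 m, so 0.002° corresponds to 199.442 m.
In feet: 199.442 m ÷ 0.3048 ≈ 654.34 ft.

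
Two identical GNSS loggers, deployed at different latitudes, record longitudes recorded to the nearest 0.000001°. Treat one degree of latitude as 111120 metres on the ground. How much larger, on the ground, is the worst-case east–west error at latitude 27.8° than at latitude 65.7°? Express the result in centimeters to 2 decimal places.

Rounding to 6 decimal places leaves the longitude within ±5e-07° of the true value.
At 27.8°: 5e-07° × 111120 × cos 27.8° = 5e-07 × 111120 × 0.8846 ≈ 0.049147 m.
At 65.7°: 5e-07° × 111120 × cos 65.7° = 5e-07 × 111120 × 0.4115 ≈ 0.022864 m.
So the lower-latitude error exceeds the higher by 0.049147 − 0.022864 = 0.026284 m.
That is 0.0262836 m = 2.6284 cm.

2.63 centimeters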